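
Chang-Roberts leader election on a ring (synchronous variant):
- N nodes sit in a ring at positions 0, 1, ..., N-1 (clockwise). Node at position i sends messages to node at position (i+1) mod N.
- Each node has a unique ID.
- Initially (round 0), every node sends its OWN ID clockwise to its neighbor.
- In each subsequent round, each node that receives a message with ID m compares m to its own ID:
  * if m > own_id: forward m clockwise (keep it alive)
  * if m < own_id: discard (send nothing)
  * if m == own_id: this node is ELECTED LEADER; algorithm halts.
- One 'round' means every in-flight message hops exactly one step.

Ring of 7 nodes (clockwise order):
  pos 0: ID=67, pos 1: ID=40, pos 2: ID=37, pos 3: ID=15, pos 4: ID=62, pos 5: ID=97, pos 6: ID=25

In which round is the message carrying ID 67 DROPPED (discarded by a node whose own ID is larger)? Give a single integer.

Answer: 5

Derivation:
Round 1: pos1(id40) recv 67: fwd; pos2(id37) recv 40: fwd; pos3(id15) recv 37: fwd; pos4(id62) recv 15: drop; pos5(id97) recv 62: drop; pos6(id25) recv 97: fwd; pos0(id67) recv 25: drop
Round 2: pos2(id37) recv 67: fwd; pos3(id15) recv 40: fwd; pos4(id62) recv 37: drop; pos0(id67) recv 97: fwd
Round 3: pos3(id15) recv 67: fwd; pos4(id62) recv 40: drop; pos1(id40) recv 97: fwd
Round 4: pos4(id62) recv 67: fwd; pos2(id37) recv 97: fwd
Round 5: pos5(id97) recv 67: drop; pos3(id15) recv 97: fwd
Round 6: pos4(id62) recv 97: fwd
Round 7: pos5(id97) recv 97: ELECTED
Message ID 67 originates at pos 0; dropped at pos 5 in round 5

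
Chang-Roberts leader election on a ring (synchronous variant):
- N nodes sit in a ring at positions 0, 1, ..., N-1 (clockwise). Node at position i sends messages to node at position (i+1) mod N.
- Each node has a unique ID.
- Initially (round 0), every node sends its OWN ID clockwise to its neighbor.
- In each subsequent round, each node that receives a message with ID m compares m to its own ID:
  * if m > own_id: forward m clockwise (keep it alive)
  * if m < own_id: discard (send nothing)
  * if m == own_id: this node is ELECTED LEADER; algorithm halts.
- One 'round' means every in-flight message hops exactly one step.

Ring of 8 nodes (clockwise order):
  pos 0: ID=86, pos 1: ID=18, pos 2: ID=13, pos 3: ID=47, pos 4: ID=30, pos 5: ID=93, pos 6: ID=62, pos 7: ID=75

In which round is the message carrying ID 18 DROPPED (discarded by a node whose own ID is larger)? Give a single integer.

Round 1: pos1(id18) recv 86: fwd; pos2(id13) recv 18: fwd; pos3(id47) recv 13: drop; pos4(id30) recv 47: fwd; pos5(id93) recv 30: drop; pos6(id62) recv 93: fwd; pos7(id75) recv 62: drop; pos0(id86) recv 75: drop
Round 2: pos2(id13) recv 86: fwd; pos3(id47) recv 18: drop; pos5(id93) recv 47: drop; pos7(id75) recv 93: fwd
Round 3: pos3(id47) recv 86: fwd; pos0(id86) recv 93: fwd
Round 4: pos4(id30) recv 86: fwd; pos1(id18) recv 93: fwd
Round 5: pos5(id93) recv 86: drop; pos2(id13) recv 93: fwd
Round 6: pos3(id47) recv 93: fwd
Round 7: pos4(id30) recv 93: fwd
Round 8: pos5(id93) recv 93: ELECTED
Message ID 18 originates at pos 1; dropped at pos 3 in round 2

Answer: 2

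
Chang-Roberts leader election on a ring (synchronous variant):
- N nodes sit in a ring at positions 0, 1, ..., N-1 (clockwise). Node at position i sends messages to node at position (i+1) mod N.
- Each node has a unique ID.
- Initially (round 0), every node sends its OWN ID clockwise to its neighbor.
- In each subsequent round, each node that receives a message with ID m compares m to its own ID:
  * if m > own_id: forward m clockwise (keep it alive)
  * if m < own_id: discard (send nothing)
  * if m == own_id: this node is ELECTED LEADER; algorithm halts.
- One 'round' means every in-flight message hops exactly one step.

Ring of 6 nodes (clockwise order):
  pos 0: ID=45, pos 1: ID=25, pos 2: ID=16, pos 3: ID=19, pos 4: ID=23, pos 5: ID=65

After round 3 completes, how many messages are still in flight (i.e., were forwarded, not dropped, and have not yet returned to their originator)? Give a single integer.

Round 1: pos1(id25) recv 45: fwd; pos2(id16) recv 25: fwd; pos3(id19) recv 16: drop; pos4(id23) recv 19: drop; pos5(id65) recv 23: drop; pos0(id45) recv 65: fwd
Round 2: pos2(id16) recv 45: fwd; pos3(id19) recv 25: fwd; pos1(id25) recv 65: fwd
Round 3: pos3(id19) recv 45: fwd; pos4(id23) recv 25: fwd; pos2(id16) recv 65: fwd
After round 3: 3 messages still in flight

Answer: 3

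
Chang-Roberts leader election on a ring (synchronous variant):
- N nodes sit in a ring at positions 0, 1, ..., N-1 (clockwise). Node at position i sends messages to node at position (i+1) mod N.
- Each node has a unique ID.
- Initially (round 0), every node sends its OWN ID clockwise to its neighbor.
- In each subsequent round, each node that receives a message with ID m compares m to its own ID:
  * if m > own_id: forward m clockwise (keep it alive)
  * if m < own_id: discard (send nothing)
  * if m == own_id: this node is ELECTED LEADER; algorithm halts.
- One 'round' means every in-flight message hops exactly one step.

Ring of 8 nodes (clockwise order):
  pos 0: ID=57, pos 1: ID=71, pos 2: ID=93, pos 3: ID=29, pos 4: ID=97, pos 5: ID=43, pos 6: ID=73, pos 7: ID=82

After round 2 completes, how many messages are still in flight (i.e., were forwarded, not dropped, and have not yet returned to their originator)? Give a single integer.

Round 1: pos1(id71) recv 57: drop; pos2(id93) recv 71: drop; pos3(id29) recv 93: fwd; pos4(id97) recv 29: drop; pos5(id43) recv 97: fwd; pos6(id73) recv 43: drop; pos7(id82) recv 73: drop; pos0(id57) recv 82: fwd
Round 2: pos4(id97) recv 93: drop; pos6(id73) recv 97: fwd; pos1(id71) recv 82: fwd
After round 2: 2 messages still in flight

Answer: 2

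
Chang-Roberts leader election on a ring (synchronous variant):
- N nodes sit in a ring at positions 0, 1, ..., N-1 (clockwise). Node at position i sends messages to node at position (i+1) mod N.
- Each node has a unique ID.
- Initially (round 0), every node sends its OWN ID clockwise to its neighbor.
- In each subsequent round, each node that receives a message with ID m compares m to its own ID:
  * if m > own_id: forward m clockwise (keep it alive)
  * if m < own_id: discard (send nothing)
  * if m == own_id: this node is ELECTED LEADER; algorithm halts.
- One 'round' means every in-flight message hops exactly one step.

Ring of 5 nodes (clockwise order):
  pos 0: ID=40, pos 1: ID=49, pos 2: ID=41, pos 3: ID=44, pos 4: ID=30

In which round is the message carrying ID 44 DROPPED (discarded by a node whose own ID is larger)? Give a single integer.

Round 1: pos1(id49) recv 40: drop; pos2(id41) recv 49: fwd; pos3(id44) recv 41: drop; pos4(id30) recv 44: fwd; pos0(id40) recv 30: drop
Round 2: pos3(id44) recv 49: fwd; pos0(id40) recv 44: fwd
Round 3: pos4(id30) recv 49: fwd; pos1(id49) recv 44: drop
Round 4: pos0(id40) recv 49: fwd
Round 5: pos1(id49) recv 49: ELECTED
Message ID 44 originates at pos 3; dropped at pos 1 in round 3

Answer: 3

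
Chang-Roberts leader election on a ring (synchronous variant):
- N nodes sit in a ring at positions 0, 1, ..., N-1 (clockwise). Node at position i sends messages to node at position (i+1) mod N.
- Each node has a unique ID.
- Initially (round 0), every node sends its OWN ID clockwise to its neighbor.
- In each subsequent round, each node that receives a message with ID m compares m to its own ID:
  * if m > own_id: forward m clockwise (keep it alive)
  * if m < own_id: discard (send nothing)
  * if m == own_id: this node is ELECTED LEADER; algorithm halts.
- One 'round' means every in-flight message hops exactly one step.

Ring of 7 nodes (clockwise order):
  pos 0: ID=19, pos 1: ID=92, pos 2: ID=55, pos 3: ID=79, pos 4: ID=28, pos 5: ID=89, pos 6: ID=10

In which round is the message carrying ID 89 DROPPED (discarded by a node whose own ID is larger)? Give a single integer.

Round 1: pos1(id92) recv 19: drop; pos2(id55) recv 92: fwd; pos3(id79) recv 55: drop; pos4(id28) recv 79: fwd; pos5(id89) recv 28: drop; pos6(id10) recv 89: fwd; pos0(id19) recv 10: drop
Round 2: pos3(id79) recv 92: fwd; pos5(id89) recv 79: drop; pos0(id19) recv 89: fwd
Round 3: pos4(id28) recv 92: fwd; pos1(id92) recv 89: drop
Round 4: pos5(id89) recv 92: fwd
Round 5: pos6(id10) recv 92: fwd
Round 6: pos0(id19) recv 92: fwd
Round 7: pos1(id92) recv 92: ELECTED
Message ID 89 originates at pos 5; dropped at pos 1 in round 3

Answer: 3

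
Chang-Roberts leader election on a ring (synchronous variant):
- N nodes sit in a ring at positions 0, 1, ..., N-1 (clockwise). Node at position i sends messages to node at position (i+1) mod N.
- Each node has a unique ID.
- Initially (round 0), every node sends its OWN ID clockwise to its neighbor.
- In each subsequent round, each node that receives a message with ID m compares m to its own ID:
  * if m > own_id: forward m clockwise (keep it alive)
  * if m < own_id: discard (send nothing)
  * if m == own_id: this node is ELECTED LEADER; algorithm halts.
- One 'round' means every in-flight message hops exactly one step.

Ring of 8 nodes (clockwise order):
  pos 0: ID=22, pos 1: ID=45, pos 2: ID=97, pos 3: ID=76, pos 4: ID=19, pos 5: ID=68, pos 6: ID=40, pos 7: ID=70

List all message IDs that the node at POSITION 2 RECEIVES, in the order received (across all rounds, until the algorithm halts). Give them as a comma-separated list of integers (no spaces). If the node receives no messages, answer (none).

Round 1: pos1(id45) recv 22: drop; pos2(id97) recv 45: drop; pos3(id76) recv 97: fwd; pos4(id19) recv 76: fwd; pos5(id68) recv 19: drop; pos6(id40) recv 68: fwd; pos7(id70) recv 40: drop; pos0(id22) recv 70: fwd
Round 2: pos4(id19) recv 97: fwd; pos5(id68) recv 76: fwd; pos7(id70) recv 68: drop; pos1(id45) recv 70: fwd
Round 3: pos5(id68) recv 97: fwd; pos6(id40) recv 76: fwd; pos2(id97) recv 70: drop
Round 4: pos6(id40) recv 97: fwd; pos7(id70) recv 76: fwd
Round 5: pos7(id70) recv 97: fwd; pos0(id22) recv 76: fwd
Round 6: pos0(id22) recv 97: fwd; pos1(id45) recv 76: fwd
Round 7: pos1(id45) recv 97: fwd; pos2(id97) recv 76: drop
Round 8: pos2(id97) recv 97: ELECTED

Answer: 45,70,76,97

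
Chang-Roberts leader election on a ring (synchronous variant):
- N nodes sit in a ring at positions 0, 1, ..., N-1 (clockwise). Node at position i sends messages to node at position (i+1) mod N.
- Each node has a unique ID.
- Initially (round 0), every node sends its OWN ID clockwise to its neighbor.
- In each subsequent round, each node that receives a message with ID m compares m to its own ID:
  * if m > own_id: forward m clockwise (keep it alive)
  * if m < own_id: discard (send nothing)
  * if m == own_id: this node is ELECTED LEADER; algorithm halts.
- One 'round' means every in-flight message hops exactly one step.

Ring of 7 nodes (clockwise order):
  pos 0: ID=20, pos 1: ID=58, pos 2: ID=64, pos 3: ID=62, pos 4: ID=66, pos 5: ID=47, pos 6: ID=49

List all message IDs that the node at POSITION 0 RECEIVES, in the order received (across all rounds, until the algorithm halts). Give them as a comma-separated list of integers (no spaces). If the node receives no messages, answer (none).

Round 1: pos1(id58) recv 20: drop; pos2(id64) recv 58: drop; pos3(id62) recv 64: fwd; pos4(id66) recv 62: drop; pos5(id47) recv 66: fwd; pos6(id49) recv 47: drop; pos0(id20) recv 49: fwd
Round 2: pos4(id66) recv 64: drop; pos6(id49) recv 66: fwd; pos1(id58) recv 49: drop
Round 3: pos0(id20) recv 66: fwd
Round 4: pos1(id58) recv 66: fwd
Round 5: pos2(id64) recv 66: fwd
Round 6: pos3(id62) recv 66: fwd
Round 7: pos4(id66) recv 66: ELECTED

Answer: 49,66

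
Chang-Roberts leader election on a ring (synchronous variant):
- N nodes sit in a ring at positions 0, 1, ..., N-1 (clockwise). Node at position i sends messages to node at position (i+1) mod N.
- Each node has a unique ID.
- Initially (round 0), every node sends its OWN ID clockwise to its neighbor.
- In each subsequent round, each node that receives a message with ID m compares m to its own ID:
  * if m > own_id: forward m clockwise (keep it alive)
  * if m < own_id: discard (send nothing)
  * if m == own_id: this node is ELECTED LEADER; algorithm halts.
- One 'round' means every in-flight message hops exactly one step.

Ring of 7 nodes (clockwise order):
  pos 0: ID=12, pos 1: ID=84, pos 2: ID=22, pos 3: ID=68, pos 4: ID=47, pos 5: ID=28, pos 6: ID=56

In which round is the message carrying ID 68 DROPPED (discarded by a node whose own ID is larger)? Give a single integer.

Answer: 5

Derivation:
Round 1: pos1(id84) recv 12: drop; pos2(id22) recv 84: fwd; pos3(id68) recv 22: drop; pos4(id47) recv 68: fwd; pos5(id28) recv 47: fwd; pos6(id56) recv 28: drop; pos0(id12) recv 56: fwd
Round 2: pos3(id68) recv 84: fwd; pos5(id28) recv 68: fwd; pos6(id56) recv 47: drop; pos1(id84) recv 56: drop
Round 3: pos4(id47) recv 84: fwd; pos6(id56) recv 68: fwd
Round 4: pos5(id28) recv 84: fwd; pos0(id12) recv 68: fwd
Round 5: pos6(id56) recv 84: fwd; pos1(id84) recv 68: drop
Round 6: pos0(id12) recv 84: fwd
Round 7: pos1(id84) recv 84: ELECTED
Message ID 68 originates at pos 3; dropped at pos 1 in round 5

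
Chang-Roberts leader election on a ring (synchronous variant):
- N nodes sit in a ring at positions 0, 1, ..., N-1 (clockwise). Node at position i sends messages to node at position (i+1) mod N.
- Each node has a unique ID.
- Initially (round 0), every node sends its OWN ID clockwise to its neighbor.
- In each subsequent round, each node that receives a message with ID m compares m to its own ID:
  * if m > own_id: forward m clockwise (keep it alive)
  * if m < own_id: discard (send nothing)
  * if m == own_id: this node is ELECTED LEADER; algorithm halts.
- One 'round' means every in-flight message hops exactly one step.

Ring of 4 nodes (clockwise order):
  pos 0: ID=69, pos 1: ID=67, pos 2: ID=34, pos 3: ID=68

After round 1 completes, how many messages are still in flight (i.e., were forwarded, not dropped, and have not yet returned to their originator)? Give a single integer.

Round 1: pos1(id67) recv 69: fwd; pos2(id34) recv 67: fwd; pos3(id68) recv 34: drop; pos0(id69) recv 68: drop
After round 1: 2 messages still in flight

Answer: 2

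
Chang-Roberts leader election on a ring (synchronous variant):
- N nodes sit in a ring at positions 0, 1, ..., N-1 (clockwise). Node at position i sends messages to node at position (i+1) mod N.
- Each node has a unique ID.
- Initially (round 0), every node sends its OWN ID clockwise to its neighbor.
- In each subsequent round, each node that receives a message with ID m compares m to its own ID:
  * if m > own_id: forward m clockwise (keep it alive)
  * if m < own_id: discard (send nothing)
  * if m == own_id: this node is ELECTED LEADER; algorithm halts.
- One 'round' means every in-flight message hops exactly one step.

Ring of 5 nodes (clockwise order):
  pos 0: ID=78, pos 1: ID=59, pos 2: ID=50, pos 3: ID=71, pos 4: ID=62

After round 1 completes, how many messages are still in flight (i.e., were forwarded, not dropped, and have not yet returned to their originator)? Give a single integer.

Round 1: pos1(id59) recv 78: fwd; pos2(id50) recv 59: fwd; pos3(id71) recv 50: drop; pos4(id62) recv 71: fwd; pos0(id78) recv 62: drop
After round 1: 3 messages still in flight

Answer: 3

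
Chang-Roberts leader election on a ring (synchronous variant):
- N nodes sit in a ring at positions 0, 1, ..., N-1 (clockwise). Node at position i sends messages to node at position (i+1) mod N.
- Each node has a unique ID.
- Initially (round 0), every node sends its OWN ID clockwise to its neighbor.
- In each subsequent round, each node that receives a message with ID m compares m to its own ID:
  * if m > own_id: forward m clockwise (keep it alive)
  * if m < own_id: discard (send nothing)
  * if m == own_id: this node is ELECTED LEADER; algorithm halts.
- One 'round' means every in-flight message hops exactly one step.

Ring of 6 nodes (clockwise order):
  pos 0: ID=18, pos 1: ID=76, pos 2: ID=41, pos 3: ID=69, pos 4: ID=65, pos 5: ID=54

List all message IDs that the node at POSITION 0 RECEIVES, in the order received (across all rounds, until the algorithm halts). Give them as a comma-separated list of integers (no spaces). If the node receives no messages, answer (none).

Answer: 54,65,69,76

Derivation:
Round 1: pos1(id76) recv 18: drop; pos2(id41) recv 76: fwd; pos3(id69) recv 41: drop; pos4(id65) recv 69: fwd; pos5(id54) recv 65: fwd; pos0(id18) recv 54: fwd
Round 2: pos3(id69) recv 76: fwd; pos5(id54) recv 69: fwd; pos0(id18) recv 65: fwd; pos1(id76) recv 54: drop
Round 3: pos4(id65) recv 76: fwd; pos0(id18) recv 69: fwd; pos1(id76) recv 65: drop
Round 4: pos5(id54) recv 76: fwd; pos1(id76) recv 69: drop
Round 5: pos0(id18) recv 76: fwd
Round 6: pos1(id76) recv 76: ELECTED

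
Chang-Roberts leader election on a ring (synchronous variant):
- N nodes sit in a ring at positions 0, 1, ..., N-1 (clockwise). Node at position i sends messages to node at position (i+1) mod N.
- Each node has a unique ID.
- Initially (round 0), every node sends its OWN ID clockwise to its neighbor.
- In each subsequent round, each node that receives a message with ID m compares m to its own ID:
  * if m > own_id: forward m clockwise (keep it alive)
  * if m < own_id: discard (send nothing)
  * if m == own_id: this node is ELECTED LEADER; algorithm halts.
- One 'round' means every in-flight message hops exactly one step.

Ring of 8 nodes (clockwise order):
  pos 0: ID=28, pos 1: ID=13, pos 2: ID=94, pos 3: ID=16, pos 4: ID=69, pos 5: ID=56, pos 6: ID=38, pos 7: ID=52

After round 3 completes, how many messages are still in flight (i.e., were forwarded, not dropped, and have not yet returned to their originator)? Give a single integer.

Round 1: pos1(id13) recv 28: fwd; pos2(id94) recv 13: drop; pos3(id16) recv 94: fwd; pos4(id69) recv 16: drop; pos5(id56) recv 69: fwd; pos6(id38) recv 56: fwd; pos7(id52) recv 38: drop; pos0(id28) recv 52: fwd
Round 2: pos2(id94) recv 28: drop; pos4(id69) recv 94: fwd; pos6(id38) recv 69: fwd; pos7(id52) recv 56: fwd; pos1(id13) recv 52: fwd
Round 3: pos5(id56) recv 94: fwd; pos7(id52) recv 69: fwd; pos0(id28) recv 56: fwd; pos2(id94) recv 52: drop
After round 3: 3 messages still in flight

Answer: 3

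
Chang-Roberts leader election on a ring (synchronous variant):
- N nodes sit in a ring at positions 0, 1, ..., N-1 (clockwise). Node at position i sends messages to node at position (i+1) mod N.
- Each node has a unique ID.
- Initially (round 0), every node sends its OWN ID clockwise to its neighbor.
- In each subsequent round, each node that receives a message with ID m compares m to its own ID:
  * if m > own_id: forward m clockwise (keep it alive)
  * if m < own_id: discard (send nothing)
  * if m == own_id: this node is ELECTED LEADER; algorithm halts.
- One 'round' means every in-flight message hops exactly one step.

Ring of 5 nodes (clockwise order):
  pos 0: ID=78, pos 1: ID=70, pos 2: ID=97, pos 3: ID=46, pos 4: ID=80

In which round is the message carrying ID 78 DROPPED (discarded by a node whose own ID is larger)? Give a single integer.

Answer: 2

Derivation:
Round 1: pos1(id70) recv 78: fwd; pos2(id97) recv 70: drop; pos3(id46) recv 97: fwd; pos4(id80) recv 46: drop; pos0(id78) recv 80: fwd
Round 2: pos2(id97) recv 78: drop; pos4(id80) recv 97: fwd; pos1(id70) recv 80: fwd
Round 3: pos0(id78) recv 97: fwd; pos2(id97) recv 80: drop
Round 4: pos1(id70) recv 97: fwd
Round 5: pos2(id97) recv 97: ELECTED
Message ID 78 originates at pos 0; dropped at pos 2 in round 2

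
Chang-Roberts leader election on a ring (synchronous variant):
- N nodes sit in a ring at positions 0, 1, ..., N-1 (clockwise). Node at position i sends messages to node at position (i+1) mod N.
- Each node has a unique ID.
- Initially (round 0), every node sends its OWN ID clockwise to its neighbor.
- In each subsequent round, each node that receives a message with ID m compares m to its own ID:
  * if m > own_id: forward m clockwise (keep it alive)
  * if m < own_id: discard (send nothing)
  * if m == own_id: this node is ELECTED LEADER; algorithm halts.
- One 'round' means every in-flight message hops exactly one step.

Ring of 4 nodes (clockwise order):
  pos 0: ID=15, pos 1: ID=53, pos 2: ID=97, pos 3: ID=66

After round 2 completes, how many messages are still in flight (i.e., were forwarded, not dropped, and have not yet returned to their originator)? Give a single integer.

Round 1: pos1(id53) recv 15: drop; pos2(id97) recv 53: drop; pos3(id66) recv 97: fwd; pos0(id15) recv 66: fwd
Round 2: pos0(id15) recv 97: fwd; pos1(id53) recv 66: fwd
After round 2: 2 messages still in flight

Answer: 2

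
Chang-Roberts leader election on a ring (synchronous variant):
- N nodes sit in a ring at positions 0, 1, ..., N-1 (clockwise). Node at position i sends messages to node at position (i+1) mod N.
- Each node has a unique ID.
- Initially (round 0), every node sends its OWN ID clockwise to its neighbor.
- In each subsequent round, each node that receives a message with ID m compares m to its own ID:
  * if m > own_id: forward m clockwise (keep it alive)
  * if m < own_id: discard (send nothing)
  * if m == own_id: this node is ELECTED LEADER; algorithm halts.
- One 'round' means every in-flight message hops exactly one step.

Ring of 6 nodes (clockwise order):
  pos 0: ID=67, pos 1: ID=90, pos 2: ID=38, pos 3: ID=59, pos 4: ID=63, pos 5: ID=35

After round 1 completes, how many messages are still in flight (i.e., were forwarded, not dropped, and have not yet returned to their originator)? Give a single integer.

Round 1: pos1(id90) recv 67: drop; pos2(id38) recv 90: fwd; pos3(id59) recv 38: drop; pos4(id63) recv 59: drop; pos5(id35) recv 63: fwd; pos0(id67) recv 35: drop
After round 1: 2 messages still in flight

Answer: 2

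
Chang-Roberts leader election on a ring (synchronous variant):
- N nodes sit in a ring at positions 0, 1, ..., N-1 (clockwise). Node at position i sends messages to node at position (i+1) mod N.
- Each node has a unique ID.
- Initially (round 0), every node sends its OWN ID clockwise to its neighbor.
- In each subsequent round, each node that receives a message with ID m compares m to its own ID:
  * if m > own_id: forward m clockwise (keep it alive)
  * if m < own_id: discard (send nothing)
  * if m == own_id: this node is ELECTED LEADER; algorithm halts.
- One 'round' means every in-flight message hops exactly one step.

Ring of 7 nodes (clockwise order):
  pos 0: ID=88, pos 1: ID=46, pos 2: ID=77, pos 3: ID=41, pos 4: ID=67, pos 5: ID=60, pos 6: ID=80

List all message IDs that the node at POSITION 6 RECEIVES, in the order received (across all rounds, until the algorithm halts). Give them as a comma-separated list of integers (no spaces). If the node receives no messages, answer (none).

Answer: 60,67,77,88

Derivation:
Round 1: pos1(id46) recv 88: fwd; pos2(id77) recv 46: drop; pos3(id41) recv 77: fwd; pos4(id67) recv 41: drop; pos5(id60) recv 67: fwd; pos6(id80) recv 60: drop; pos0(id88) recv 80: drop
Round 2: pos2(id77) recv 88: fwd; pos4(id67) recv 77: fwd; pos6(id80) recv 67: drop
Round 3: pos3(id41) recv 88: fwd; pos5(id60) recv 77: fwd
Round 4: pos4(id67) recv 88: fwd; pos6(id80) recv 77: drop
Round 5: pos5(id60) recv 88: fwd
Round 6: pos6(id80) recv 88: fwd
Round 7: pos0(id88) recv 88: ELECTED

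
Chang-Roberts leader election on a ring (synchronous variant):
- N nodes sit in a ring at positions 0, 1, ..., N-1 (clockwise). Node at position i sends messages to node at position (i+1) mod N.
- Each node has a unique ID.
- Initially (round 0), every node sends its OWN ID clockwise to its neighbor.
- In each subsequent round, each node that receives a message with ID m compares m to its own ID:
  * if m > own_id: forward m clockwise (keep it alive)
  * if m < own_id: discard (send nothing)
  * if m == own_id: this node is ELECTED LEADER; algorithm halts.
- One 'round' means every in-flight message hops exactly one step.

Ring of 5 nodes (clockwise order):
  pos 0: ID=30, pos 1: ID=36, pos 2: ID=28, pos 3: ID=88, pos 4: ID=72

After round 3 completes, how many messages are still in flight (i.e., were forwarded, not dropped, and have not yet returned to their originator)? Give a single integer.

Round 1: pos1(id36) recv 30: drop; pos2(id28) recv 36: fwd; pos3(id88) recv 28: drop; pos4(id72) recv 88: fwd; pos0(id30) recv 72: fwd
Round 2: pos3(id88) recv 36: drop; pos0(id30) recv 88: fwd; pos1(id36) recv 72: fwd
Round 3: pos1(id36) recv 88: fwd; pos2(id28) recv 72: fwd
After round 3: 2 messages still in flight

Answer: 2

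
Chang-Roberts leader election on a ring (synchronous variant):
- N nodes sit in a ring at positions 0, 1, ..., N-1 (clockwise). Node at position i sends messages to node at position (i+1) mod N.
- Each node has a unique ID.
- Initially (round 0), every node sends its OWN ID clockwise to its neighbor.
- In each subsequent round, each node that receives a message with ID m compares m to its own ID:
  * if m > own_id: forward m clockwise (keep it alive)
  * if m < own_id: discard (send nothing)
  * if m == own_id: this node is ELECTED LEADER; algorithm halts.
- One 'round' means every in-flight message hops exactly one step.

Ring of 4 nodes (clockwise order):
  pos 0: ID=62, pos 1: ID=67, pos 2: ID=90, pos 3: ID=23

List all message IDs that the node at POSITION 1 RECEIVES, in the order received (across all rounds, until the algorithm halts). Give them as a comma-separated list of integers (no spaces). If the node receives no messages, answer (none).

Round 1: pos1(id67) recv 62: drop; pos2(id90) recv 67: drop; pos3(id23) recv 90: fwd; pos0(id62) recv 23: drop
Round 2: pos0(id62) recv 90: fwd
Round 3: pos1(id67) recv 90: fwd
Round 4: pos2(id90) recv 90: ELECTED

Answer: 62,90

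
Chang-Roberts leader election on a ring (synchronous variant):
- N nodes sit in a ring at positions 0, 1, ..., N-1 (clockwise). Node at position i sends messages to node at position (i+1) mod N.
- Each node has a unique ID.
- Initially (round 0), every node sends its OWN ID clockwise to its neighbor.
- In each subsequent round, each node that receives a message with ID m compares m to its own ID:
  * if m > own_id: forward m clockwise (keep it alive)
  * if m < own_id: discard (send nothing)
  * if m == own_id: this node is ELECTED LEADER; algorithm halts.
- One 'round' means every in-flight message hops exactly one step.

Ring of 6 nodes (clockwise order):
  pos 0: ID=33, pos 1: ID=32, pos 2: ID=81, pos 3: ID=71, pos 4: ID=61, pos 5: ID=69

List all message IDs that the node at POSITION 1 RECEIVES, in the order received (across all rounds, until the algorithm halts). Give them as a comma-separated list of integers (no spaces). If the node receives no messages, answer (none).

Answer: 33,69,71,81

Derivation:
Round 1: pos1(id32) recv 33: fwd; pos2(id81) recv 32: drop; pos3(id71) recv 81: fwd; pos4(id61) recv 71: fwd; pos5(id69) recv 61: drop; pos0(id33) recv 69: fwd
Round 2: pos2(id81) recv 33: drop; pos4(id61) recv 81: fwd; pos5(id69) recv 71: fwd; pos1(id32) recv 69: fwd
Round 3: pos5(id69) recv 81: fwd; pos0(id33) recv 71: fwd; pos2(id81) recv 69: drop
Round 4: pos0(id33) recv 81: fwd; pos1(id32) recv 71: fwd
Round 5: pos1(id32) recv 81: fwd; pos2(id81) recv 71: drop
Round 6: pos2(id81) recv 81: ELECTED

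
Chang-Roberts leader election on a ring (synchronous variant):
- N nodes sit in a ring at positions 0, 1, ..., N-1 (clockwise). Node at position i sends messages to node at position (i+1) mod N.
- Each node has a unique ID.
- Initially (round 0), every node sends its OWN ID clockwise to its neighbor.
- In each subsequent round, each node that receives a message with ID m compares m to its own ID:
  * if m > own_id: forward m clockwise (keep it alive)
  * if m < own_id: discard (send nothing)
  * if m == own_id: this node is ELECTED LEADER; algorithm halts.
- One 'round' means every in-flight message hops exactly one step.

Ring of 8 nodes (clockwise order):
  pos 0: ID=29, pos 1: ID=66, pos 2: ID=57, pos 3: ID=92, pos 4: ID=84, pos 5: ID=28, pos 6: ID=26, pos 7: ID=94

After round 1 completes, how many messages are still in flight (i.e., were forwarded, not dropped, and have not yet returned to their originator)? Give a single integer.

Round 1: pos1(id66) recv 29: drop; pos2(id57) recv 66: fwd; pos3(id92) recv 57: drop; pos4(id84) recv 92: fwd; pos5(id28) recv 84: fwd; pos6(id26) recv 28: fwd; pos7(id94) recv 26: drop; pos0(id29) recv 94: fwd
After round 1: 5 messages still in flight

Answer: 5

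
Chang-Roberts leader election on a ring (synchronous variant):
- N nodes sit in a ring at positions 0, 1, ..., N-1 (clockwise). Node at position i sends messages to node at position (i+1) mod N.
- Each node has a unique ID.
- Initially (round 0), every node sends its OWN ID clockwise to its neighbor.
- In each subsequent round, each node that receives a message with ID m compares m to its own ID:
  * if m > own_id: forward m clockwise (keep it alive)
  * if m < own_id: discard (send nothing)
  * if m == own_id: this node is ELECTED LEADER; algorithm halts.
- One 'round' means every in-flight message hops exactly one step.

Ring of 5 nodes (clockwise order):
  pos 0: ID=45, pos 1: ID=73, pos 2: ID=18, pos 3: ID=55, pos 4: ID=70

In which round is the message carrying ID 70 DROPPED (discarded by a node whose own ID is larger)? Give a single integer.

Answer: 2

Derivation:
Round 1: pos1(id73) recv 45: drop; pos2(id18) recv 73: fwd; pos3(id55) recv 18: drop; pos4(id70) recv 55: drop; pos0(id45) recv 70: fwd
Round 2: pos3(id55) recv 73: fwd; pos1(id73) recv 70: drop
Round 3: pos4(id70) recv 73: fwd
Round 4: pos0(id45) recv 73: fwd
Round 5: pos1(id73) recv 73: ELECTED
Message ID 70 originates at pos 4; dropped at pos 1 in round 2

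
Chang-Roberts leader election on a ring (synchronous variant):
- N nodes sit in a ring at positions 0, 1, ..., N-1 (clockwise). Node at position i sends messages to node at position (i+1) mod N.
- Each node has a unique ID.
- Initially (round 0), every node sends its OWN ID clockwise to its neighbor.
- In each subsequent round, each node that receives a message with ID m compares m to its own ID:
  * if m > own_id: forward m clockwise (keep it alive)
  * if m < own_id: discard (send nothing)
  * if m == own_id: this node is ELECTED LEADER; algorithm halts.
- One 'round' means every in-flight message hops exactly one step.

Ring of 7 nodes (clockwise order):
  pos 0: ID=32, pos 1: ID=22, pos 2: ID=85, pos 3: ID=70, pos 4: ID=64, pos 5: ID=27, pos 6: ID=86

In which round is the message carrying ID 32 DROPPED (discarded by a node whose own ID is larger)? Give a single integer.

Answer: 2

Derivation:
Round 1: pos1(id22) recv 32: fwd; pos2(id85) recv 22: drop; pos3(id70) recv 85: fwd; pos4(id64) recv 70: fwd; pos5(id27) recv 64: fwd; pos6(id86) recv 27: drop; pos0(id32) recv 86: fwd
Round 2: pos2(id85) recv 32: drop; pos4(id64) recv 85: fwd; pos5(id27) recv 70: fwd; pos6(id86) recv 64: drop; pos1(id22) recv 86: fwd
Round 3: pos5(id27) recv 85: fwd; pos6(id86) recv 70: drop; pos2(id85) recv 86: fwd
Round 4: pos6(id86) recv 85: drop; pos3(id70) recv 86: fwd
Round 5: pos4(id64) recv 86: fwd
Round 6: pos5(id27) recv 86: fwd
Round 7: pos6(id86) recv 86: ELECTED
Message ID 32 originates at pos 0; dropped at pos 2 in round 2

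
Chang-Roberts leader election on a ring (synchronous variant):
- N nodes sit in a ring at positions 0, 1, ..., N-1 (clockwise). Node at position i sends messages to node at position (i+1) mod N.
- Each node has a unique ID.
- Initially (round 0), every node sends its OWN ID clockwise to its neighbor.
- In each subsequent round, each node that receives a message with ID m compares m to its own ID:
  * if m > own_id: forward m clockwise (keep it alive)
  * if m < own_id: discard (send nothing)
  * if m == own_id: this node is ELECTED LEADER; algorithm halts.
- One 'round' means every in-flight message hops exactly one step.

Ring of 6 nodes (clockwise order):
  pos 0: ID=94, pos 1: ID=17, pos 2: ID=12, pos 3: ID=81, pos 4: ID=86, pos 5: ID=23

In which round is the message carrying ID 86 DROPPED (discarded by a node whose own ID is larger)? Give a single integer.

Round 1: pos1(id17) recv 94: fwd; pos2(id12) recv 17: fwd; pos3(id81) recv 12: drop; pos4(id86) recv 81: drop; pos5(id23) recv 86: fwd; pos0(id94) recv 23: drop
Round 2: pos2(id12) recv 94: fwd; pos3(id81) recv 17: drop; pos0(id94) recv 86: drop
Round 3: pos3(id81) recv 94: fwd
Round 4: pos4(id86) recv 94: fwd
Round 5: pos5(id23) recv 94: fwd
Round 6: pos0(id94) recv 94: ELECTED
Message ID 86 originates at pos 4; dropped at pos 0 in round 2

Answer: 2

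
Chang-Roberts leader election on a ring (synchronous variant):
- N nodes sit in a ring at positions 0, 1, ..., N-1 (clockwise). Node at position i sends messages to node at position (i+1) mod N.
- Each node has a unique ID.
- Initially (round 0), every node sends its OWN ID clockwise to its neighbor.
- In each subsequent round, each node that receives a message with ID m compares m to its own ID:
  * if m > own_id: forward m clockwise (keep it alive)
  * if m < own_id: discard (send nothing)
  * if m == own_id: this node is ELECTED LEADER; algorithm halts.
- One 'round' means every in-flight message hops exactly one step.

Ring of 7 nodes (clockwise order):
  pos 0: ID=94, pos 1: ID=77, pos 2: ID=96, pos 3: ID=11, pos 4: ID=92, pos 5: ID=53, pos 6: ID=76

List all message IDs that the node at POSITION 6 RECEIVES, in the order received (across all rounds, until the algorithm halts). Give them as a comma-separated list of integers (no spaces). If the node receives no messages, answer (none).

Answer: 53,92,96

Derivation:
Round 1: pos1(id77) recv 94: fwd; pos2(id96) recv 77: drop; pos3(id11) recv 96: fwd; pos4(id92) recv 11: drop; pos5(id53) recv 92: fwd; pos6(id76) recv 53: drop; pos0(id94) recv 76: drop
Round 2: pos2(id96) recv 94: drop; pos4(id92) recv 96: fwd; pos6(id76) recv 92: fwd
Round 3: pos5(id53) recv 96: fwd; pos0(id94) recv 92: drop
Round 4: pos6(id76) recv 96: fwd
Round 5: pos0(id94) recv 96: fwd
Round 6: pos1(id77) recv 96: fwd
Round 7: pos2(id96) recv 96: ELECTED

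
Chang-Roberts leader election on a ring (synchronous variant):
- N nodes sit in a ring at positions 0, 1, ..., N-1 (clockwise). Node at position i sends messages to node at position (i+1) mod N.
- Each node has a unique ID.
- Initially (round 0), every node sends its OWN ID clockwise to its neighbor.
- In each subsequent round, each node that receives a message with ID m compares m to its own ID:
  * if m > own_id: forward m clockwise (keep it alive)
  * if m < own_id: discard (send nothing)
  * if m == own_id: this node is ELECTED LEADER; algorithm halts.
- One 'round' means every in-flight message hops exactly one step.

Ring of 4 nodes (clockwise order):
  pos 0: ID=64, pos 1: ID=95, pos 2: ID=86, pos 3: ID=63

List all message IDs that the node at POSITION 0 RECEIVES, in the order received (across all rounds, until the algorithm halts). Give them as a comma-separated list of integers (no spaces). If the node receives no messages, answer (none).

Round 1: pos1(id95) recv 64: drop; pos2(id86) recv 95: fwd; pos3(id63) recv 86: fwd; pos0(id64) recv 63: drop
Round 2: pos3(id63) recv 95: fwd; pos0(id64) recv 86: fwd
Round 3: pos0(id64) recv 95: fwd; pos1(id95) recv 86: drop
Round 4: pos1(id95) recv 95: ELECTED

Answer: 63,86,95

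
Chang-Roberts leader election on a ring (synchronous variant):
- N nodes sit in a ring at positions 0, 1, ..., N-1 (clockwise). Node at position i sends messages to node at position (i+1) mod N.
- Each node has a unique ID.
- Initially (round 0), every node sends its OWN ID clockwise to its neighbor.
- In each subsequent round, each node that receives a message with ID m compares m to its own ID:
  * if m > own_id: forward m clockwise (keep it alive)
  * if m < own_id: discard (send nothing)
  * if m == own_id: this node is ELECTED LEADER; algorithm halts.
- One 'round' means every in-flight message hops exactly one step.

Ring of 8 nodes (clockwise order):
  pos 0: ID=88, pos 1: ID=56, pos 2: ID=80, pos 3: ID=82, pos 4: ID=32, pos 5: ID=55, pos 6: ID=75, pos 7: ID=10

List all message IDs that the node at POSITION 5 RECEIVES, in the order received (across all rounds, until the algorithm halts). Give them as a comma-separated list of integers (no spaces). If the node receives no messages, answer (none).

Round 1: pos1(id56) recv 88: fwd; pos2(id80) recv 56: drop; pos3(id82) recv 80: drop; pos4(id32) recv 82: fwd; pos5(id55) recv 32: drop; pos6(id75) recv 55: drop; pos7(id10) recv 75: fwd; pos0(id88) recv 10: drop
Round 2: pos2(id80) recv 88: fwd; pos5(id55) recv 82: fwd; pos0(id88) recv 75: drop
Round 3: pos3(id82) recv 88: fwd; pos6(id75) recv 82: fwd
Round 4: pos4(id32) recv 88: fwd; pos7(id10) recv 82: fwd
Round 5: pos5(id55) recv 88: fwd; pos0(id88) recv 82: drop
Round 6: pos6(id75) recv 88: fwd
Round 7: pos7(id10) recv 88: fwd
Round 8: pos0(id88) recv 88: ELECTED

Answer: 32,82,88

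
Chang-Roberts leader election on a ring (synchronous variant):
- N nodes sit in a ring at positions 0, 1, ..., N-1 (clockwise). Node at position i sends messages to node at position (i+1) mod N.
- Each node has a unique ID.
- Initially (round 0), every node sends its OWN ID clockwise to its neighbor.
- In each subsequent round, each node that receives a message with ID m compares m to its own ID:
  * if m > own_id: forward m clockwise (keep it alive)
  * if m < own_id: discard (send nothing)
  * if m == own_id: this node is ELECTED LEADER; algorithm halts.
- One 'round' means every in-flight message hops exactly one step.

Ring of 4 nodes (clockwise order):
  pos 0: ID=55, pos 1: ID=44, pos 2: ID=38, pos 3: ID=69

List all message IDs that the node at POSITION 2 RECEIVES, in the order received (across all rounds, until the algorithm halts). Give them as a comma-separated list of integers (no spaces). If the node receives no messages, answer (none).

Round 1: pos1(id44) recv 55: fwd; pos2(id38) recv 44: fwd; pos3(id69) recv 38: drop; pos0(id55) recv 69: fwd
Round 2: pos2(id38) recv 55: fwd; pos3(id69) recv 44: drop; pos1(id44) recv 69: fwd
Round 3: pos3(id69) recv 55: drop; pos2(id38) recv 69: fwd
Round 4: pos3(id69) recv 69: ELECTED

Answer: 44,55,69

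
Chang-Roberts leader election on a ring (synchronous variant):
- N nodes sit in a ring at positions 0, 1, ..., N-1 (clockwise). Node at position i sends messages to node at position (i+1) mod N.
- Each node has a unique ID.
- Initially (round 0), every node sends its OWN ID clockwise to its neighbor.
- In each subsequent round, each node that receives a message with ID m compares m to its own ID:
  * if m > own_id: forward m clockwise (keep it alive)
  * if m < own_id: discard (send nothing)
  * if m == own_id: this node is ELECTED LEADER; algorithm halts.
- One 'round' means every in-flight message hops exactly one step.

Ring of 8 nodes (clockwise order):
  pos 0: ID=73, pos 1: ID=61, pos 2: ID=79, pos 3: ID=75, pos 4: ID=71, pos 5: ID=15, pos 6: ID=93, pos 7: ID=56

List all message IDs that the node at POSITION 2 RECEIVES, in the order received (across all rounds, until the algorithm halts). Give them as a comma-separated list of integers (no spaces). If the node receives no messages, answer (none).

Round 1: pos1(id61) recv 73: fwd; pos2(id79) recv 61: drop; pos3(id75) recv 79: fwd; pos4(id71) recv 75: fwd; pos5(id15) recv 71: fwd; pos6(id93) recv 15: drop; pos7(id56) recv 93: fwd; pos0(id73) recv 56: drop
Round 2: pos2(id79) recv 73: drop; pos4(id71) recv 79: fwd; pos5(id15) recv 75: fwd; pos6(id93) recv 71: drop; pos0(id73) recv 93: fwd
Round 3: pos5(id15) recv 79: fwd; pos6(id93) recv 75: drop; pos1(id61) recv 93: fwd
Round 4: pos6(id93) recv 79: drop; pos2(id79) recv 93: fwd
Round 5: pos3(id75) recv 93: fwd
Round 6: pos4(id71) recv 93: fwd
Round 7: pos5(id15) recv 93: fwd
Round 8: pos6(id93) recv 93: ELECTED

Answer: 61,73,93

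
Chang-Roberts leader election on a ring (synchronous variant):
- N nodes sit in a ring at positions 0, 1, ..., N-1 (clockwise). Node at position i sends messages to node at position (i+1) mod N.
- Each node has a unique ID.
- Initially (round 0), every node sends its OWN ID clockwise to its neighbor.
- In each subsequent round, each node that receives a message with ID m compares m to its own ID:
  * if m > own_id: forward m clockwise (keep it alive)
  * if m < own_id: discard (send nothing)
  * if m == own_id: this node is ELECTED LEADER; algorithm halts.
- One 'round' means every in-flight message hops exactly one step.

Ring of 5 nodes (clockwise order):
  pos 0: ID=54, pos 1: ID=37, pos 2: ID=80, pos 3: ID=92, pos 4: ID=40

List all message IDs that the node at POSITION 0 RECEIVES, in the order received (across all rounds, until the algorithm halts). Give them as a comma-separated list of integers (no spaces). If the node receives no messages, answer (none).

Answer: 40,92

Derivation:
Round 1: pos1(id37) recv 54: fwd; pos2(id80) recv 37: drop; pos3(id92) recv 80: drop; pos4(id40) recv 92: fwd; pos0(id54) recv 40: drop
Round 2: pos2(id80) recv 54: drop; pos0(id54) recv 92: fwd
Round 3: pos1(id37) recv 92: fwd
Round 4: pos2(id80) recv 92: fwd
Round 5: pos3(id92) recv 92: ELECTED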